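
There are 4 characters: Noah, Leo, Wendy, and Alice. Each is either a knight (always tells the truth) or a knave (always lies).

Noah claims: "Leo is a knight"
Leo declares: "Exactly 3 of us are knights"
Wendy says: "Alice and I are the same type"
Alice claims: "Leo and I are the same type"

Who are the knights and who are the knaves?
Noah is a knight.
Leo is a knight.
Wendy is a knave.
Alice is a knight.

Verification:
- Noah (knight) says "Leo is a knight" - this is TRUE because Leo is a knight.
- Leo (knight) says "Exactly 3 of us are knights" - this is TRUE because there are 3 knights.
- Wendy (knave) says "Alice and I are the same type" - this is FALSE (a lie) because Wendy is a knave and Alice is a knight.
- Alice (knight) says "Leo and I are the same type" - this is TRUE because Alice is a knight and Leo is a knight.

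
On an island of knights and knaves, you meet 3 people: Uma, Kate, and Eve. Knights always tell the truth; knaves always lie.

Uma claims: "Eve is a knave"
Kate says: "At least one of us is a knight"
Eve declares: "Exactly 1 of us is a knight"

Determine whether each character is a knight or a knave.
Uma is a knight.
Kate is a knight.
Eve is a knave.

Verification:
- Uma (knight) says "Eve is a knave" - this is TRUE because Eve is a knave.
- Kate (knight) says "At least one of us is a knight" - this is TRUE because Uma and Kate are knights.
- Eve (knave) says "Exactly 1 of us is a knight" - this is FALSE (a lie) because there are 2 knights.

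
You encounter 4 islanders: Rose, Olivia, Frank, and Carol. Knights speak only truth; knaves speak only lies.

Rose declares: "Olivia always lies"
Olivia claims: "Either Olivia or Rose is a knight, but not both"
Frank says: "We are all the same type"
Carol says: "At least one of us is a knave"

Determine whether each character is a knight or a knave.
Rose is a knave.
Olivia is a knight.
Frank is a knave.
Carol is a knight.

Verification:
- Rose (knave) says "Olivia always lies" - this is FALSE (a lie) because Olivia is a knight.
- Olivia (knight) says "Either Olivia or Rose is a knight, but not both" - this is TRUE because Olivia is a knight and Rose is a knave.
- Frank (knave) says "We are all the same type" - this is FALSE (a lie) because Olivia and Carol are knights and Rose and Frank are knaves.
- Carol (knight) says "At least one of us is a knave" - this is TRUE because Rose and Frank are knaves.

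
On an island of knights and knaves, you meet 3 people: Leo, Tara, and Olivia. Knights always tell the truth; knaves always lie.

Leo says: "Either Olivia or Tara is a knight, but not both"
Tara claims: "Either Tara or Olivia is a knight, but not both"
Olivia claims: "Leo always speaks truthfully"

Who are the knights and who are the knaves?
Leo is a knave.
Tara is a knave.
Olivia is a knave.

Verification:
- Leo (knave) says "Either Olivia or Tara is a knight, but not both" - this is FALSE (a lie) because Olivia is a knave and Tara is a knave.
- Tara (knave) says "Either Tara or Olivia is a knight, but not both" - this is FALSE (a lie) because Tara is a knave and Olivia is a knave.
- Olivia (knave) says "Leo always speaks truthfully" - this is FALSE (a lie) because Leo is a knave.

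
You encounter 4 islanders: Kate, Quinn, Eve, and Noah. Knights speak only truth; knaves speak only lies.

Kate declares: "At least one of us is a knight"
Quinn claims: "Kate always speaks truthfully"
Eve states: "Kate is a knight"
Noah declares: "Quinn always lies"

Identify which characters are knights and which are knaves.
Kate is a knight.
Quinn is a knight.
Eve is a knight.
Noah is a knave.

Verification:
- Kate (knight) says "At least one of us is a knight" - this is TRUE because Kate, Quinn, and Eve are knights.
- Quinn (knight) says "Kate always speaks truthfully" - this is TRUE because Kate is a knight.
- Eve (knight) says "Kate is a knight" - this is TRUE because Kate is a knight.
- Noah (knave) says "Quinn always lies" - this is FALSE (a lie) because Quinn is a knight.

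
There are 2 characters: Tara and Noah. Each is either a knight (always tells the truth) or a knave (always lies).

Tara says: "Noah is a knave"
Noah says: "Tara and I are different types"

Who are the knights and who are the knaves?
Tara is a knave.
Noah is a knight.

Verification:
- Tara (knave) says "Noah is a knave" - this is FALSE (a lie) because Noah is a knight.
- Noah (knight) says "Tara and I are different types" - this is TRUE because Noah is a knight and Tara is a knave.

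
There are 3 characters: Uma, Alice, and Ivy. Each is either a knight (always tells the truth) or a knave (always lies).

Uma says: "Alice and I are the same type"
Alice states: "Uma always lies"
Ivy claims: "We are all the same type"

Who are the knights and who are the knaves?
Uma is a knave.
Alice is a knight.
Ivy is a knave.

Verification:
- Uma (knave) says "Alice and I are the same type" - this is FALSE (a lie) because Uma is a knave and Alice is a knight.
- Alice (knight) says "Uma always lies" - this is TRUE because Uma is a knave.
- Ivy (knave) says "We are all the same type" - this is FALSE (a lie) because Alice is a knight and Uma and Ivy are knaves.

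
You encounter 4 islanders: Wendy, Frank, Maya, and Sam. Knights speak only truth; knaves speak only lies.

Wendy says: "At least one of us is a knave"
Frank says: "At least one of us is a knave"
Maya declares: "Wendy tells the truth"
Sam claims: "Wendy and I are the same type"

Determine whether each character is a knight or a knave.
Wendy is a knight.
Frank is a knight.
Maya is a knight.
Sam is a knave.

Verification:
- Wendy (knight) says "At least one of us is a knave" - this is TRUE because Sam is a knave.
- Frank (knight) says "At least one of us is a knave" - this is TRUE because Sam is a knave.
- Maya (knight) says "Wendy tells the truth" - this is TRUE because Wendy is a knight.
- Sam (knave) says "Wendy and I are the same type" - this is FALSE (a lie) because Sam is a knave and Wendy is a knight.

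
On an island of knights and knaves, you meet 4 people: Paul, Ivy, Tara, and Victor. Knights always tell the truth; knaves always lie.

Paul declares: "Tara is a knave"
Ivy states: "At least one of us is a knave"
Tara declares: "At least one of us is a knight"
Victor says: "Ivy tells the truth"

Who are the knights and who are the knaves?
Paul is a knave.
Ivy is a knight.
Tara is a knight.
Victor is a knight.

Verification:
- Paul (knave) says "Tara is a knave" - this is FALSE (a lie) because Tara is a knight.
- Ivy (knight) says "At least one of us is a knave" - this is TRUE because Paul is a knave.
- Tara (knight) says "At least one of us is a knight" - this is TRUE because Ivy, Tara, and Victor are knights.
- Victor (knight) says "Ivy tells the truth" - this is TRUE because Ivy is a knight.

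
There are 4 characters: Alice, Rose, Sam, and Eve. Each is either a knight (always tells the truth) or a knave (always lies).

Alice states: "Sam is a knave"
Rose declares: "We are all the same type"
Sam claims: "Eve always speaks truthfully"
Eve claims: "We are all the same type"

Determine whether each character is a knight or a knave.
Alice is a knight.
Rose is a knave.
Sam is a knave.
Eve is a knave.

Verification:
- Alice (knight) says "Sam is a knave" - this is TRUE because Sam is a knave.
- Rose (knave) says "We are all the same type" - this is FALSE (a lie) because Alice is a knight and Rose, Sam, and Eve are knaves.
- Sam (knave) says "Eve always speaks truthfully" - this is FALSE (a lie) because Eve is a knave.
- Eve (knave) says "We are all the same type" - this is FALSE (a lie) because Alice is a knight and Rose, Sam, and Eve are knaves.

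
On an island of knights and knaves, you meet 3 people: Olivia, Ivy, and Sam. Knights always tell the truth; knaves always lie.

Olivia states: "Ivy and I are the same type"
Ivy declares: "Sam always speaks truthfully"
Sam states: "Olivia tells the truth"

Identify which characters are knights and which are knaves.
Olivia is a knight.
Ivy is a knight.
Sam is a knight.

Verification:
- Olivia (knight) says "Ivy and I are the same type" - this is TRUE because Olivia is a knight and Ivy is a knight.
- Ivy (knight) says "Sam always speaks truthfully" - this is TRUE because Sam is a knight.
- Sam (knight) says "Olivia tells the truth" - this is TRUE because Olivia is a knight.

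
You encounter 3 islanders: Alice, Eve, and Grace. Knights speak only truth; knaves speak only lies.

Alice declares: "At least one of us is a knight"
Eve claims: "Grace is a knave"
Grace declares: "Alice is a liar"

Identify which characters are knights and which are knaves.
Alice is a knight.
Eve is a knight.
Grace is a knave.

Verification:
- Alice (knight) says "At least one of us is a knight" - this is TRUE because Alice and Eve are knights.
- Eve (knight) says "Grace is a knave" - this is TRUE because Grace is a knave.
- Grace (knave) says "Alice is a liar" - this is FALSE (a lie) because Alice is a knight.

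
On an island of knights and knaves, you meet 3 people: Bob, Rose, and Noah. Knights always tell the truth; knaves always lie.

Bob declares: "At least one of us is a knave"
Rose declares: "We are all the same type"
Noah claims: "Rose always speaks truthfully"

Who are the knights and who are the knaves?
Bob is a knight.
Rose is a knave.
Noah is a knave.

Verification:
- Bob (knight) says "At least one of us is a knave" - this is TRUE because Rose and Noah are knaves.
- Rose (knave) says "We are all the same type" - this is FALSE (a lie) because Bob is a knight and Rose and Noah are knaves.
- Noah (knave) says "Rose always speaks truthfully" - this is FALSE (a lie) because Rose is a knave.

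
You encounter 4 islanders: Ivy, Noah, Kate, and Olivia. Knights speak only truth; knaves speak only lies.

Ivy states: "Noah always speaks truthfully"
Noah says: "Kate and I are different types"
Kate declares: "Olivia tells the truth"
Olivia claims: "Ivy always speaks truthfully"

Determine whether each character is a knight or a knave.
Ivy is a knave.
Noah is a knave.
Kate is a knave.
Olivia is a knave.

Verification:
- Ivy (knave) says "Noah always speaks truthfully" - this is FALSE (a lie) because Noah is a knave.
- Noah (knave) says "Kate and I are different types" - this is FALSE (a lie) because Noah is a knave and Kate is a knave.
- Kate (knave) says "Olivia tells the truth" - this is FALSE (a lie) because Olivia is a knave.
- Olivia (knave) says "Ivy always speaks truthfully" - this is FALSE (a lie) because Ivy is a knave.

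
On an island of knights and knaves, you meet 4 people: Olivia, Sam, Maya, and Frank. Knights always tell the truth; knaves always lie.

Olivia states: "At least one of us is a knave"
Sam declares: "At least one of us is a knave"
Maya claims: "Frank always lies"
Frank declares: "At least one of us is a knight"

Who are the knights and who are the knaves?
Olivia is a knight.
Sam is a knight.
Maya is a knave.
Frank is a knight.

Verification:
- Olivia (knight) says "At least one of us is a knave" - this is TRUE because Maya is a knave.
- Sam (knight) says "At least one of us is a knave" - this is TRUE because Maya is a knave.
- Maya (knave) says "Frank always lies" - this is FALSE (a lie) because Frank is a knight.
- Frank (knight) says "At least one of us is a knight" - this is TRUE because Olivia, Sam, and Frank are knights.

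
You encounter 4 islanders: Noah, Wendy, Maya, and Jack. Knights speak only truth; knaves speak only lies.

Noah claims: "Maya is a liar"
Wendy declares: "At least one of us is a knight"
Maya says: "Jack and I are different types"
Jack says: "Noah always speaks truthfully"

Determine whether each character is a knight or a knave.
Noah is a knave.
Wendy is a knight.
Maya is a knight.
Jack is a knave.

Verification:
- Noah (knave) says "Maya is a liar" - this is FALSE (a lie) because Maya is a knight.
- Wendy (knight) says "At least one of us is a knight" - this is TRUE because Wendy and Maya are knights.
- Maya (knight) says "Jack and I are different types" - this is TRUE because Maya is a knight and Jack is a knave.
- Jack (knave) says "Noah always speaks truthfully" - this is FALSE (a lie) because Noah is a knave.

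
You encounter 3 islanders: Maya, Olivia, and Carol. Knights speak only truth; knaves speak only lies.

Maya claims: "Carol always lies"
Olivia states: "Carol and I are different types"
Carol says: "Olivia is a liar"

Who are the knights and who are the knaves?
Maya is a knight.
Olivia is a knight.
Carol is a knave.

Verification:
- Maya (knight) says "Carol always lies" - this is TRUE because Carol is a knave.
- Olivia (knight) says "Carol and I are different types" - this is TRUE because Olivia is a knight and Carol is a knave.
- Carol (knave) says "Olivia is a liar" - this is FALSE (a lie) because Olivia is a knight.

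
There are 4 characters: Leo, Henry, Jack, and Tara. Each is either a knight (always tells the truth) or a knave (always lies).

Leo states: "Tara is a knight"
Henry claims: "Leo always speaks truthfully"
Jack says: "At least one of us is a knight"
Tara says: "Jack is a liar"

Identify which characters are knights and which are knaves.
Leo is a knave.
Henry is a knave.
Jack is a knight.
Tara is a knave.

Verification:
- Leo (knave) says "Tara is a knight" - this is FALSE (a lie) because Tara is a knave.
- Henry (knave) says "Leo always speaks truthfully" - this is FALSE (a lie) because Leo is a knave.
- Jack (knight) says "At least one of us is a knight" - this is TRUE because Jack is a knight.
- Tara (knave) says "Jack is a liar" - this is FALSE (a lie) because Jack is a knight.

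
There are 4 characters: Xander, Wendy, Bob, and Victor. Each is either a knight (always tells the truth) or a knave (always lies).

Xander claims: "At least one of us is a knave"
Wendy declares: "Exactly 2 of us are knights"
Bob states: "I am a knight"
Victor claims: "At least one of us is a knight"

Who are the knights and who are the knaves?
Xander is a knight.
Wendy is a knave.
Bob is a knight.
Victor is a knight.

Verification:
- Xander (knight) says "At least one of us is a knave" - this is TRUE because Wendy is a knave.
- Wendy (knave) says "Exactly 2 of us are knights" - this is FALSE (a lie) because there are 3 knights.
- Bob (knight) says "I am a knight" - this is TRUE because Bob is a knight.
- Victor (knight) says "At least one of us is a knight" - this is TRUE because Xander, Bob, and Victor are knights.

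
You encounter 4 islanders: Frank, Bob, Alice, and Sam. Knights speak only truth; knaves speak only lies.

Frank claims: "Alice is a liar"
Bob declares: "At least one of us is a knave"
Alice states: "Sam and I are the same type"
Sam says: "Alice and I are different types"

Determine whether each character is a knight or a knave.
Frank is a knight.
Bob is a knight.
Alice is a knave.
Sam is a knight.

Verification:
- Frank (knight) says "Alice is a liar" - this is TRUE because Alice is a knave.
- Bob (knight) says "At least one of us is a knave" - this is TRUE because Alice is a knave.
- Alice (knave) says "Sam and I are the same type" - this is FALSE (a lie) because Alice is a knave and Sam is a knight.
- Sam (knight) says "Alice and I are different types" - this is TRUE because Sam is a knight and Alice is a knave.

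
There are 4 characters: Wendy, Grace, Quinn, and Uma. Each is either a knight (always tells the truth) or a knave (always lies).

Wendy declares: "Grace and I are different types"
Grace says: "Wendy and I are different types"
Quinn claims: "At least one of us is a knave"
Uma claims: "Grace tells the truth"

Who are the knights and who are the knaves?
Wendy is a knave.
Grace is a knave.
Quinn is a knight.
Uma is a knave.

Verification:
- Wendy (knave) says "Grace and I are different types" - this is FALSE (a lie) because Wendy is a knave and Grace is a knave.
- Grace (knave) says "Wendy and I are different types" - this is FALSE (a lie) because Grace is a knave and Wendy is a knave.
- Quinn (knight) says "At least one of us is a knave" - this is TRUE because Wendy, Grace, and Uma are knaves.
- Uma (knave) says "Grace tells the truth" - this is FALSE (a lie) because Grace is a knave.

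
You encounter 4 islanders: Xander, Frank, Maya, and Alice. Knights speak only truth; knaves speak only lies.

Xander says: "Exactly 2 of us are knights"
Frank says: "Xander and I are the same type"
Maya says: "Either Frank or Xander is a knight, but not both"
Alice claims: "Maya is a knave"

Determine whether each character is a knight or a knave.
Xander is a knight.
Frank is a knave.
Maya is a knight.
Alice is a knave.

Verification:
- Xander (knight) says "Exactly 2 of us are knights" - this is TRUE because there are 2 knights.
- Frank (knave) says "Xander and I are the same type" - this is FALSE (a lie) because Frank is a knave and Xander is a knight.
- Maya (knight) says "Either Frank or Xander is a knight, but not both" - this is TRUE because Frank is a knave and Xander is a knight.
- Alice (knave) says "Maya is a knave" - this is FALSE (a lie) because Maya is a knight.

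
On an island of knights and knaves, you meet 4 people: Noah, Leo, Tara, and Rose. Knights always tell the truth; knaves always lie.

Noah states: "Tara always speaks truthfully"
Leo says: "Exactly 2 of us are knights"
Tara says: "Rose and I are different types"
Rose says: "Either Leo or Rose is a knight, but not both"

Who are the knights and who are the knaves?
Noah is a knave.
Leo is a knave.
Tara is a knave.
Rose is a knave.

Verification:
- Noah (knave) says "Tara always speaks truthfully" - this is FALSE (a lie) because Tara is a knave.
- Leo (knave) says "Exactly 2 of us are knights" - this is FALSE (a lie) because there are 0 knights.
- Tara (knave) says "Rose and I are different types" - this is FALSE (a lie) because Tara is a knave and Rose is a knave.
- Rose (knave) says "Either Leo or Rose is a knight, but not both" - this is FALSE (a lie) because Leo is a knave and Rose is a knave.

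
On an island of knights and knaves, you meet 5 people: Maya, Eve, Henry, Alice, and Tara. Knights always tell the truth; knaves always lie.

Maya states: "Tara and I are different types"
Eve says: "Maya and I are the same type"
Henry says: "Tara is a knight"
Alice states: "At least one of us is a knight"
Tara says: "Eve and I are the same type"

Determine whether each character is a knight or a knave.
Maya is a knight.
Eve is a knight.
Henry is a knave.
Alice is a knight.
Tara is a knave.

Verification:
- Maya (knight) says "Tara and I are different types" - this is TRUE because Maya is a knight and Tara is a knave.
- Eve (knight) says "Maya and I are the same type" - this is TRUE because Eve is a knight and Maya is a knight.
- Henry (knave) says "Tara is a knight" - this is FALSE (a lie) because Tara is a knave.
- Alice (knight) says "At least one of us is a knight" - this is TRUE because Maya, Eve, and Alice are knights.
- Tara (knave) says "Eve and I are the same type" - this is FALSE (a lie) because Tara is a knave and Eve is a knight.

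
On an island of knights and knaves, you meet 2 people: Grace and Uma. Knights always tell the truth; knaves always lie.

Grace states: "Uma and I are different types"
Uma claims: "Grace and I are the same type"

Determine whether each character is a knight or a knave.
Grace is a knight.
Uma is a knave.

Verification:
- Grace (knight) says "Uma and I are different types" - this is TRUE because Grace is a knight and Uma is a knave.
- Uma (knave) says "Grace and I are the same type" - this is FALSE (a lie) because Uma is a knave and Grace is a knight.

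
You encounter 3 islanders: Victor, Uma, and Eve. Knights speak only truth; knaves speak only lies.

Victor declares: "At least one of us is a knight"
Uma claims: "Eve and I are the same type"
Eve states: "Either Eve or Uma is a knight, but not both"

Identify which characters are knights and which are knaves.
Victor is a knight.
Uma is a knave.
Eve is a knight.

Verification:
- Victor (knight) says "At least one of us is a knight" - this is TRUE because Victor and Eve are knights.
- Uma (knave) says "Eve and I are the same type" - this is FALSE (a lie) because Uma is a knave and Eve is a knight.
- Eve (knight) says "Either Eve or Uma is a knight, but not both" - this is TRUE because Eve is a knight and Uma is a knave.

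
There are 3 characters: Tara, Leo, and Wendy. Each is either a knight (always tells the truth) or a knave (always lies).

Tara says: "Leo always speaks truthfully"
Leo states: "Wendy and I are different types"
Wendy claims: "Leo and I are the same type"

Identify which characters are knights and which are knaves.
Tara is a knight.
Leo is a knight.
Wendy is a knave.

Verification:
- Tara (knight) says "Leo always speaks truthfully" - this is TRUE because Leo is a knight.
- Leo (knight) says "Wendy and I are different types" - this is TRUE because Leo is a knight and Wendy is a knave.
- Wendy (knave) says "Leo and I are the same type" - this is FALSE (a lie) because Wendy is a knave and Leo is a knight.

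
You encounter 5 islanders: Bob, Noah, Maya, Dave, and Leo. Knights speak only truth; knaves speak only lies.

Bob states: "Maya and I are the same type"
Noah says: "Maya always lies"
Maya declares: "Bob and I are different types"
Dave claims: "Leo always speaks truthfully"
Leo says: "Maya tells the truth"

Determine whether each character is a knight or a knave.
Bob is a knave.
Noah is a knave.
Maya is a knight.
Dave is a knight.
Leo is a knight.

Verification:
- Bob (knave) says "Maya and I are the same type" - this is FALSE (a lie) because Bob is a knave and Maya is a knight.
- Noah (knave) says "Maya always lies" - this is FALSE (a lie) because Maya is a knight.
- Maya (knight) says "Bob and I are different types" - this is TRUE because Maya is a knight and Bob is a knave.
- Dave (knight) says "Leo always speaks truthfully" - this is TRUE because Leo is a knight.
- Leo (knight) says "Maya tells the truth" - this is TRUE because Maya is a knight.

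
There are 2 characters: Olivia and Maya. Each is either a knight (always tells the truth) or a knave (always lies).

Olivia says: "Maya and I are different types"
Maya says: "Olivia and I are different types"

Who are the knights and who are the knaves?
Olivia is a knave.
Maya is a knave.

Verification:
- Olivia (knave) says "Maya and I are different types" - this is FALSE (a lie) because Olivia is a knave and Maya is a knave.
- Maya (knave) says "Olivia and I are different types" - this is FALSE (a lie) because Maya is a knave and Olivia is a knave.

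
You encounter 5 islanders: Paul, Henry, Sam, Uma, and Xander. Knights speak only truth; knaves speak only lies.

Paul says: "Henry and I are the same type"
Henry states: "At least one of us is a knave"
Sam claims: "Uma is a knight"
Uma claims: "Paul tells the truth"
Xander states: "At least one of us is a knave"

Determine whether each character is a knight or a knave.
Paul is a knave.
Henry is a knight.
Sam is a knave.
Uma is a knave.
Xander is a knight.

Verification:
- Paul (knave) says "Henry and I are the same type" - this is FALSE (a lie) because Paul is a knave and Henry is a knight.
- Henry (knight) says "At least one of us is a knave" - this is TRUE because Paul, Sam, and Uma are knaves.
- Sam (knave) says "Uma is a knight" - this is FALSE (a lie) because Uma is a knave.
- Uma (knave) says "Paul tells the truth" - this is FALSE (a lie) because Paul is a knave.
- Xander (knight) says "At least one of us is a knave" - this is TRUE because Paul, Sam, and Uma are knaves.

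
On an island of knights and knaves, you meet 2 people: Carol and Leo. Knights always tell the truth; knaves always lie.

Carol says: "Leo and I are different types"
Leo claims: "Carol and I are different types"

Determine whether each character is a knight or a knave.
Carol is a knave.
Leo is a knave.

Verification:
- Carol (knave) says "Leo and I are different types" - this is FALSE (a lie) because Carol is a knave and Leo is a knave.
- Leo (knave) says "Carol and I are different types" - this is FALSE (a lie) because Leo is a knave and Carol is a knave.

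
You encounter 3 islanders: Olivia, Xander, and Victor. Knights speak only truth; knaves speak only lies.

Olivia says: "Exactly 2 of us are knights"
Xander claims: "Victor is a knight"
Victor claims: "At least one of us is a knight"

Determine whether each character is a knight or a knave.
Olivia is a knave.
Xander is a knave.
Victor is a knave.

Verification:
- Olivia (knave) says "Exactly 2 of us are knights" - this is FALSE (a lie) because there are 0 knights.
- Xander (knave) says "Victor is a knight" - this is FALSE (a lie) because Victor is a knave.
- Victor (knave) says "At least one of us is a knight" - this is FALSE (a lie) because no one is a knight.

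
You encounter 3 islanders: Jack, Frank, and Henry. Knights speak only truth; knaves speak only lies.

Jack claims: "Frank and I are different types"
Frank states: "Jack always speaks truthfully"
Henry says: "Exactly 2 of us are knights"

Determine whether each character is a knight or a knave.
Jack is a knave.
Frank is a knave.
Henry is a knave.

Verification:
- Jack (knave) says "Frank and I are different types" - this is FALSE (a lie) because Jack is a knave and Frank is a knave.
- Frank (knave) says "Jack always speaks truthfully" - this is FALSE (a lie) because Jack is a knave.
- Henry (knave) says "Exactly 2 of us are knights" - this is FALSE (a lie) because there are 0 knights.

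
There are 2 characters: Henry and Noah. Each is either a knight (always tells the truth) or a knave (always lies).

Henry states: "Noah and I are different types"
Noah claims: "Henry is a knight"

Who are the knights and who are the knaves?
Henry is a knave.
Noah is a knave.

Verification:
- Henry (knave) says "Noah and I are different types" - this is FALSE (a lie) because Henry is a knave and Noah is a knave.
- Noah (knave) says "Henry is a knight" - this is FALSE (a lie) because Henry is a knave.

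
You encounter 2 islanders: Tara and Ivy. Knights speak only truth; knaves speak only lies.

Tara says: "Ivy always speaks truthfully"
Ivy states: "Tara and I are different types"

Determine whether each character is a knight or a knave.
Tara is a knave.
Ivy is a knave.

Verification:
- Tara (knave) says "Ivy always speaks truthfully" - this is FALSE (a lie) because Ivy is a knave.
- Ivy (knave) says "Tara and I are different types" - this is FALSE (a lie) because Ivy is a knave and Tara is a knave.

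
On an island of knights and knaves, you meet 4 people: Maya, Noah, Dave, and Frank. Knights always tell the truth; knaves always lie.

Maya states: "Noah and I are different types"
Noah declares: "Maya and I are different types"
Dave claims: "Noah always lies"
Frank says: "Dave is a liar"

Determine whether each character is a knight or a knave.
Maya is a knave.
Noah is a knave.
Dave is a knight.
Frank is a knave.

Verification:
- Maya (knave) says "Noah and I are different types" - this is FALSE (a lie) because Maya is a knave and Noah is a knave.
- Noah (knave) says "Maya and I are different types" - this is FALSE (a lie) because Noah is a knave and Maya is a knave.
- Dave (knight) says "Noah always lies" - this is TRUE because Noah is a knave.
- Frank (knave) says "Dave is a liar" - this is FALSE (a lie) because Dave is a knight.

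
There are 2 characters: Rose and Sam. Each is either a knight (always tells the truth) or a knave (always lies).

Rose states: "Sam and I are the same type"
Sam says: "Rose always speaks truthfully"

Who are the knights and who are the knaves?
Rose is a knight.
Sam is a knight.

Verification:
- Rose (knight) says "Sam and I are the same type" - this is TRUE because Rose is a knight and Sam is a knight.
- Sam (knight) says "Rose always speaks truthfully" - this is TRUE because Rose is a knight.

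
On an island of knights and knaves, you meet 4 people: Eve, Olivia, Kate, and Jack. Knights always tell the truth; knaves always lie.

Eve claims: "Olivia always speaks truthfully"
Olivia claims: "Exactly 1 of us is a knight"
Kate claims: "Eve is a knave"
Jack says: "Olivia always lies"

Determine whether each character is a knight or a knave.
Eve is a knave.
Olivia is a knave.
Kate is a knight.
Jack is a knight.

Verification:
- Eve (knave) says "Olivia always speaks truthfully" - this is FALSE (a lie) because Olivia is a knave.
- Olivia (knave) says "Exactly 1 of us is a knight" - this is FALSE (a lie) because there are 2 knights.
- Kate (knight) says "Eve is a knave" - this is TRUE because Eve is a knave.
- Jack (knight) says "Olivia always lies" - this is TRUE because Olivia is a knave.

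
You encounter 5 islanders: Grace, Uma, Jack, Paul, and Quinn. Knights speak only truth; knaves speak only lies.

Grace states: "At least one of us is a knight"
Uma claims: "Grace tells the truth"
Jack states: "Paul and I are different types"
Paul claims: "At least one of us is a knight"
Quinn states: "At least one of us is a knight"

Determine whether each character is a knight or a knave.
Grace is a knave.
Uma is a knave.
Jack is a knave.
Paul is a knave.
Quinn is a knave.

Verification:
- Grace (knave) says "At least one of us is a knight" - this is FALSE (a lie) because no one is a knight.
- Uma (knave) says "Grace tells the truth" - this is FALSE (a lie) because Grace is a knave.
- Jack (knave) says "Paul and I are different types" - this is FALSE (a lie) because Jack is a knave and Paul is a knave.
- Paul (knave) says "At least one of us is a knight" - this is FALSE (a lie) because no one is a knight.
- Quinn (knave) says "At least one of us is a knight" - this is FALSE (a lie) because no one is a knight.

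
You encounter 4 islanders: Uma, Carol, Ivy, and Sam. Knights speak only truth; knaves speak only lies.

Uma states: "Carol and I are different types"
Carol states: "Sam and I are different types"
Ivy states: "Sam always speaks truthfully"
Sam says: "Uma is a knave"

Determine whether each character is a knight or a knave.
Uma is a knight.
Carol is a knave.
Ivy is a knave.
Sam is a knave.

Verification:
- Uma (knight) says "Carol and I are different types" - this is TRUE because Uma is a knight and Carol is a knave.
- Carol (knave) says "Sam and I are different types" - this is FALSE (a lie) because Carol is a knave and Sam is a knave.
- Ivy (knave) says "Sam always speaks truthfully" - this is FALSE (a lie) because Sam is a knave.
- Sam (knave) says "Uma is a knave" - this is FALSE (a lie) because Uma is a knight.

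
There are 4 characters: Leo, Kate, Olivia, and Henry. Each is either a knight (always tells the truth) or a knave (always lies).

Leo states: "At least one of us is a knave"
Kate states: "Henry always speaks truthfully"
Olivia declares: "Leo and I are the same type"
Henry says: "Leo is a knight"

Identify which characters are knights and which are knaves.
Leo is a knight.
Kate is a knight.
Olivia is a knave.
Henry is a knight.

Verification:
- Leo (knight) says "At least one of us is a knave" - this is TRUE because Olivia is a knave.
- Kate (knight) says "Henry always speaks truthfully" - this is TRUE because Henry is a knight.
- Olivia (knave) says "Leo and I are the same type" - this is FALSE (a lie) because Olivia is a knave and Leo is a knight.
- Henry (knight) says "Leo is a knight" - this is TRUE because Leo is a knight.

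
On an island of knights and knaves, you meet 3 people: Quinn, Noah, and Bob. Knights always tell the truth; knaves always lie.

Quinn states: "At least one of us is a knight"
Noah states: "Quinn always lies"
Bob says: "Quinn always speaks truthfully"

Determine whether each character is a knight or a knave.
Quinn is a knight.
Noah is a knave.
Bob is a knight.

Verification:
- Quinn (knight) says "At least one of us is a knight" - this is TRUE because Quinn and Bob are knights.
- Noah (knave) says "Quinn always lies" - this is FALSE (a lie) because Quinn is a knight.
- Bob (knight) says "Quinn always speaks truthfully" - this is TRUE because Quinn is a knight.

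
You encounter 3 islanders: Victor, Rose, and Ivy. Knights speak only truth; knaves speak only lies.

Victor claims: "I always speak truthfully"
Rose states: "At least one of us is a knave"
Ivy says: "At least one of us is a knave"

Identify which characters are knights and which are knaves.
Victor is a knave.
Rose is a knight.
Ivy is a knight.

Verification:
- Victor (knave) says "I always speak truthfully" - this is FALSE (a lie) because Victor is a knave.
- Rose (knight) says "At least one of us is a knave" - this is TRUE because Victor is a knave.
- Ivy (knight) says "At least one of us is a knave" - this is TRUE because Victor is a knave.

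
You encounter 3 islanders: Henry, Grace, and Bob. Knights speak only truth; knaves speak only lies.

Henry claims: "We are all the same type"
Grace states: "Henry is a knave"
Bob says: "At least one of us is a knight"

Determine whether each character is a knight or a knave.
Henry is a knave.
Grace is a knight.
Bob is a knight.

Verification:
- Henry (knave) says "We are all the same type" - this is FALSE (a lie) because Grace and Bob are knights and Henry is a knave.
- Grace (knight) says "Henry is a knave" - this is TRUE because Henry is a knave.
- Bob (knight) says "At least one of us is a knight" - this is TRUE because Grace and Bob are knights.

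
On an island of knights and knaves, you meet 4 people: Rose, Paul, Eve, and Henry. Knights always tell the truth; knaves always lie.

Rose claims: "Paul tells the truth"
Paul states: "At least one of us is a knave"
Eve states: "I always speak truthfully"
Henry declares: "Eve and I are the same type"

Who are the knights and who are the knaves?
Rose is a knight.
Paul is a knight.
Eve is a knight.
Henry is a knave.

Verification:
- Rose (knight) says "Paul tells the truth" - this is TRUE because Paul is a knight.
- Paul (knight) says "At least one of us is a knave" - this is TRUE because Henry is a knave.
- Eve (knight) says "I always speak truthfully" - this is TRUE because Eve is a knight.
- Henry (knave) says "Eve and I are the same type" - this is FALSE (a lie) because Henry is a knave and Eve is a knight.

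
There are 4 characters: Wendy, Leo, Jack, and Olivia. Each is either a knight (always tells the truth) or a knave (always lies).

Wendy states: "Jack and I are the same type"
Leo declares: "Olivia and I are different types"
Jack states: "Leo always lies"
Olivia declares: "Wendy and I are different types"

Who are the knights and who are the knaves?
Wendy is a knave.
Leo is a knave.
Jack is a knight.
Olivia is a knave.

Verification:
- Wendy (knave) says "Jack and I are the same type" - this is FALSE (a lie) because Wendy is a knave and Jack is a knight.
- Leo (knave) says "Olivia and I are different types" - this is FALSE (a lie) because Leo is a knave and Olivia is a knave.
- Jack (knight) says "Leo always lies" - this is TRUE because Leo is a knave.
- Olivia (knave) says "Wendy and I are different types" - this is FALSE (a lie) because Olivia is a knave and Wendy is a knave.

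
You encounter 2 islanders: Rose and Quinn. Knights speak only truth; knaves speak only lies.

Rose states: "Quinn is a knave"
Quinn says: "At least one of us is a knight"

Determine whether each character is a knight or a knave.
Rose is a knave.
Quinn is a knight.

Verification:
- Rose (knave) says "Quinn is a knave" - this is FALSE (a lie) because Quinn is a knight.
- Quinn (knight) says "At least one of us is a knight" - this is TRUE because Quinn is a knight.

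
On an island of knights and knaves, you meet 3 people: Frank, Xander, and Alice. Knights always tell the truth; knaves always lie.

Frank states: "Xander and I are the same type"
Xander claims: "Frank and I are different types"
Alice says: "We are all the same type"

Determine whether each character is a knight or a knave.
Frank is a knave.
Xander is a knight.
Alice is a knave.

Verification:
- Frank (knave) says "Xander and I are the same type" - this is FALSE (a lie) because Frank is a knave and Xander is a knight.
- Xander (knight) says "Frank and I are different types" - this is TRUE because Xander is a knight and Frank is a knave.
- Alice (knave) says "We are all the same type" - this is FALSE (a lie) because Xander is a knight and Frank and Alice are knaves.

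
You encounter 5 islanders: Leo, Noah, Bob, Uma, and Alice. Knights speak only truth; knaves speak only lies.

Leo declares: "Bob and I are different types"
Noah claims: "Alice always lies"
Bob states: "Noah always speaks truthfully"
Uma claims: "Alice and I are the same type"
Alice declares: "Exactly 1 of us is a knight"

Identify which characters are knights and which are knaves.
Leo is a knave.
Noah is a knave.
Bob is a knave.
Uma is a knave.
Alice is a knight.

Verification:
- Leo (knave) says "Bob and I are different types" - this is FALSE (a lie) because Leo is a knave and Bob is a knave.
- Noah (knave) says "Alice always lies" - this is FALSE (a lie) because Alice is a knight.
- Bob (knave) says "Noah always speaks truthfully" - this is FALSE (a lie) because Noah is a knave.
- Uma (knave) says "Alice and I are the same type" - this is FALSE (a lie) because Uma is a knave and Alice is a knight.
- Alice (knight) says "Exactly 1 of us is a knight" - this is TRUE because there are 1 knights.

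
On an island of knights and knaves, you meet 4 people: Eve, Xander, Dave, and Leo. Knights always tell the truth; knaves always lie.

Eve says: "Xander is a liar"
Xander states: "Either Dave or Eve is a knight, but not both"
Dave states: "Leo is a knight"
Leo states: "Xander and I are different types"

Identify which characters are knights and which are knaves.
Eve is a knight.
Xander is a knave.
Dave is a knight.
Leo is a knight.

Verification:
- Eve (knight) says "Xander is a liar" - this is TRUE because Xander is a knave.
- Xander (knave) says "Either Dave or Eve is a knight, but not both" - this is FALSE (a lie) because Dave is a knight and Eve is a knight.
- Dave (knight) says "Leo is a knight" - this is TRUE because Leo is a knight.
- Leo (knight) says "Xander and I are different types" - this is TRUE because Leo is a knight and Xander is a knave.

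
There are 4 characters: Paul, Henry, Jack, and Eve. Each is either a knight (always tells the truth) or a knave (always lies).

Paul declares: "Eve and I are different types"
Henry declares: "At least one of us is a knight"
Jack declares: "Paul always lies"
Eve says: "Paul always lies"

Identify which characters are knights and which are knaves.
Paul is a knight.
Henry is a knight.
Jack is a knave.
Eve is a knave.

Verification:
- Paul (knight) says "Eve and I are different types" - this is TRUE because Paul is a knight and Eve is a knave.
- Henry (knight) says "At least one of us is a knight" - this is TRUE because Paul and Henry are knights.
- Jack (knave) says "Paul always lies" - this is FALSE (a lie) because Paul is a knight.
- Eve (knave) says "Paul always lies" - this is FALSE (a lie) because Paul is a knight.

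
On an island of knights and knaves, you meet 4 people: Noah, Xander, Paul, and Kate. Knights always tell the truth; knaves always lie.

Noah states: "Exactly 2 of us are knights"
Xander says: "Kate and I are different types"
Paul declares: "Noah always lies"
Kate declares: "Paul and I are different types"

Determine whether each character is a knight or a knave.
Noah is a knight.
Xander is a knight.
Paul is a knave.
Kate is a knave.

Verification:
- Noah (knight) says "Exactly 2 of us are knights" - this is TRUE because there are 2 knights.
- Xander (knight) says "Kate and I are different types" - this is TRUE because Xander is a knight and Kate is a knave.
- Paul (knave) says "Noah always lies" - this is FALSE (a lie) because Noah is a knight.
- Kate (knave) says "Paul and I are different types" - this is FALSE (a lie) because Kate is a knave and Paul is a knave.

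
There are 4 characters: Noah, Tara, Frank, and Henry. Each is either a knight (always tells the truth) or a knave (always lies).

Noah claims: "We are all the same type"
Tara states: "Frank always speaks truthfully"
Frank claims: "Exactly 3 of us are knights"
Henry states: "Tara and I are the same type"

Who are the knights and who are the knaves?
Noah is a knave.
Tara is a knight.
Frank is a knight.
Henry is a knight.

Verification:
- Noah (knave) says "We are all the same type" - this is FALSE (a lie) because Tara, Frank, and Henry are knights and Noah is a knave.
- Tara (knight) says "Frank always speaks truthfully" - this is TRUE because Frank is a knight.
- Frank (knight) says "Exactly 3 of us are knights" - this is TRUE because there are 3 knights.
- Henry (knight) says "Tara and I are the same type" - this is TRUE because Henry is a knight and Tara is a knight.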